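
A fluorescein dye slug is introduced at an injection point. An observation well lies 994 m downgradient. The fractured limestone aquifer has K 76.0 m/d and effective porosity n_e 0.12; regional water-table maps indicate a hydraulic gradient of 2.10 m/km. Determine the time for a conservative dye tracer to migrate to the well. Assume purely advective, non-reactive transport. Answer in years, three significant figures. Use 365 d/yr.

Specific discharge q = 76.0 × 0.0021 = 0.1596 m/d
v_s = q/n_e = 0.1596/0.12 = 1.330 m/d
t = L / v = 994 / 1.330 = 747.4 d
   = 747.4 / 365 = 2.05 yr

2.05 years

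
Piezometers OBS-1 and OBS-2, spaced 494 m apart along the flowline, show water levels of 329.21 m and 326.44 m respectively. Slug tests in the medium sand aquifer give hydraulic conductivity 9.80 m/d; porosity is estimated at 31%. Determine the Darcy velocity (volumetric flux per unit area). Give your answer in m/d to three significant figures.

0.0550 m/d

Hydraulic gradient i = (329.21 − 326.44) / 494 = 2.77 / 494 = 0.005607
Darcy flux q = K·i = 9.80 × 0.005607 = 0.05495 m/d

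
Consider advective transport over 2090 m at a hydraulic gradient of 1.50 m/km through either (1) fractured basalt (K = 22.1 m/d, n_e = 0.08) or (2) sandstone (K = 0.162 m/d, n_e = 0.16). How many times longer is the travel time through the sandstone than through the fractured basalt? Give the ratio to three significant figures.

273

Unit 1 (fractured basalt): v = 22.1×0.0015/0.08 = 0.4144 m/d, t = 2090/0.4144 = 5044 d
Unit 2 (sandstone): v = 0.162×0.0015/0.16 = 0.001519 m/d, t = 2090/0.001519 = 1.376e6 d
t(sandstone) / t(fractured basalt) = 1.376e6/5044 = 273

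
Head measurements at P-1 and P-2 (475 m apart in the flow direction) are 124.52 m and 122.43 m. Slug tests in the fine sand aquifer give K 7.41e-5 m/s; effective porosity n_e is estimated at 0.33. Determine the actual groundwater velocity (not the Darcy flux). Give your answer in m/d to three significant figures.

0.0854 m/d

Hydraulic gradient i = (124.52 − 122.43) / 475 = 2.09 / 475 = 0.004400
K = 7.41e-5 m/s × 86400 s/d = 6.402 m/d
q = Ki = 6.402 × 0.004400 = 0.02817 m/d
v_s = q/n_e = 0.02817/0.33 = 0.08536 m/d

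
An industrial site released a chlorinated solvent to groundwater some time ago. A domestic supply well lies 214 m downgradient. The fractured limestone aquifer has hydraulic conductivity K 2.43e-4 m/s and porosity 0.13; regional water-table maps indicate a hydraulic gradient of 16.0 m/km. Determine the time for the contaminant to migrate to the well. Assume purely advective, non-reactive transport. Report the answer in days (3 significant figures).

82.8 days

K = 2.43e-4 m/s × 86400 s/d = 21.00 m/d
Specific discharge q = 21.00 × 0.016 = 0.3359 m/d
v = Ki/n = 21.00·0.016/0.13 = 2.584 m/d
t = L / v = 214 / 2.584 = 82.82 d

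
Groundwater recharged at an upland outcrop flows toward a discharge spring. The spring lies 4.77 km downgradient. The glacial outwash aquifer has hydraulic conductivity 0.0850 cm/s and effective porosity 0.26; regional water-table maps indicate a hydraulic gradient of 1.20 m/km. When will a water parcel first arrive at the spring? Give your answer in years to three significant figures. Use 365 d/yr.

K = 0.0850 cm/s × 864 = 73.44 m/d
q = Ki = 73.44 × 0.0012 = 0.08813 m/d
v = Ki/n = 73.44·0.0012/0.26 = 0.3390 m/d
L = 4.77 km = 4770 m
t = L / v = 4770 / 0.3390 = 14070 d
   = 14070 / 365 = 38.6 yr

38.6 years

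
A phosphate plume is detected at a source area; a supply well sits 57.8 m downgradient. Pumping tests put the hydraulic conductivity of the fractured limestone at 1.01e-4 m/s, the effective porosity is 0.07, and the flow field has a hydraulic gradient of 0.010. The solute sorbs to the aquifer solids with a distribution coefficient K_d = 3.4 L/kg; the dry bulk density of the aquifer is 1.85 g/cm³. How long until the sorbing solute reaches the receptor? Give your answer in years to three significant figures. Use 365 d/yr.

11.5 years

K = 1.01e-4 m/s × 86400 s/d = 8.726 m/d
q = Ki = 8.726 × 0.010 = 0.08726 m/d
v_s = q/n_e = 0.08726/0.07 = 1.247 m/d
Retardation R = 1 + ρ_b·K_d/n = 1 + 1.85×3.4/0.07 = 90.86
Contaminant velocity v_c = v/R = 1.247/90.86 = 0.01372 m/d
t = L/v_c = 57.8/0.01372 = 4213 d
   = 4213/365 = 11.5 yr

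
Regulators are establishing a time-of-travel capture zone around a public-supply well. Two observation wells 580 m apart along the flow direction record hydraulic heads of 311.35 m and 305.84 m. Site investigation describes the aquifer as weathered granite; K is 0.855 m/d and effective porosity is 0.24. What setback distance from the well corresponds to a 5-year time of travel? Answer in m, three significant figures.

61.8 m

Hydraulic gradient i = (311.35 − 305.84) / 580 = 5.51 / 580 = 0.009500
Darcy flux q = K·i = 0.855 × 0.009500 = 0.008123 m/d
v_s = q/n_e = 0.008123/0.24 = 0.03384 m/d
T = 5 yr × 365 = 1825 d
L = v × T = 0.03384 × 1825 = 61.76 m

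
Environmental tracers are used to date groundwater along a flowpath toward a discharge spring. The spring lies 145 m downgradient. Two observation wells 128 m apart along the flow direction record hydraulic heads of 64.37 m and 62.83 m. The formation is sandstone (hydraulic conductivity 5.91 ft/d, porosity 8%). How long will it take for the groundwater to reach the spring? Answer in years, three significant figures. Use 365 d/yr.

Hydraulic gradient i = (64.37 − 62.83) / 128 = 1.54 / 128 = 0.01203
K = 5.91 ft/d × 0.3048 = 1.801 m/d
Specific discharge q = 1.801 × 0.01203 = 0.02167 m/d
v_s = q/n_e = 0.02167/0.08 = 0.2709 m/d
t = L / v = 145 / 0.2709 = 535.2 d
   = 535.2 / 365 = 1.47 yr

1.47 years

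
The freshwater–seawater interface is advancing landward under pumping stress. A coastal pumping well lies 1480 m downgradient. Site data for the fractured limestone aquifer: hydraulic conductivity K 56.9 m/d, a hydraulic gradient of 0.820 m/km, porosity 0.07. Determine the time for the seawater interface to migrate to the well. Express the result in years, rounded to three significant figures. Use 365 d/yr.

6.08 years

Specific discharge q = 56.9 × 8.2e-4 = 0.04666 m/d
Seepage velocity v = q / n = 0.04666 / 0.07 = 0.6665 m/d
t = L / v = 1480 / 0.6665 = 2220 d
   = 2220 / 365 = 6.08 yr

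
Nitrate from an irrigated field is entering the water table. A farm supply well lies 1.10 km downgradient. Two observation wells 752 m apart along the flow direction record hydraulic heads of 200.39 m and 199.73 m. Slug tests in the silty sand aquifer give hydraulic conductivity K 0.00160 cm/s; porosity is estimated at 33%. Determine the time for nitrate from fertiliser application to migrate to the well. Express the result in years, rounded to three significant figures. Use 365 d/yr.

Hydraulic gradient i = (200.39 − 199.73) / 752 = 0.66 / 752 = 8.777e-4
K = 0.00160 cm/s × 864 = 1.382 m/d
Specific discharge q = 1.382 × 8.777e-4 = 0.001213 m/d
Average linear velocity = 0.001213 / 0.33 = 0.003677 m/d
L = 1.10 km = 1100 m
t = L / v = 1100 / 0.003677 = 299200 d
   = 299200 / 365 = 820 yr

820 years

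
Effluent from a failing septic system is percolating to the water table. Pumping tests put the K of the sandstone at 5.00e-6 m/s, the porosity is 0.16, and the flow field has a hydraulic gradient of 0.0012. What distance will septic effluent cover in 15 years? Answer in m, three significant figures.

17.7 m

K = 5.00e-6 m/s × 86400 s/d = 0.4320 m/d
q = Ki = 0.4320 × 0.0012 = 5.184e-4 m/d
Seepage velocity v = q / n = 5.184e-4 / 0.16 = 0.003240 m/d
T = 15 yr × 365 = 5475 d
L = v × T = 0.003240 × 5475 = 17.74 m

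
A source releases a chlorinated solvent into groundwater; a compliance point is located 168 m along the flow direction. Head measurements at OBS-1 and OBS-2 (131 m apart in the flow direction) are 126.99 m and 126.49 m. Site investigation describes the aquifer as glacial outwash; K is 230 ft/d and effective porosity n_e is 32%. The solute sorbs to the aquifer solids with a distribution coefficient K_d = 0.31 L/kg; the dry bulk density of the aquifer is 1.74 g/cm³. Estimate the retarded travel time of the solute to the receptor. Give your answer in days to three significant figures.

Hydraulic gradient i = (126.99 − 126.49) / 131 = 0.50 / 131 = 0.003817
K = 230 ft/d × 0.3048 = 70.10 m/d
Specific discharge q = 70.10 × 0.003817 = 0.2676 m/d
Average linear velocity = 0.2676 / 0.32 = 0.8362 m/d
Retardation R = 1 + ρ_b·K_d/n = 1 + 1.74×0.31/0.32 = 2.686
Contaminant velocity v_c = v/R = 0.8362/2.686 = 0.3113 m/d
t = L/v_c = 168/0.3113 = 539.6 d

540 days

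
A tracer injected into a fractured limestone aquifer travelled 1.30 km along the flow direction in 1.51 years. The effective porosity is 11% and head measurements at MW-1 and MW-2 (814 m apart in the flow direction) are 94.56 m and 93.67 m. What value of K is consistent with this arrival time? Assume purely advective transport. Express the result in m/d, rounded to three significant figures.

237 m/d

Hydraulic gradient i = (94.56 − 93.67) / 814 = 0.89 / 814 = 0.001093
t = 1.51 years = 551.2 d
L = 1.30 km = 1300 m
v = L / t = 1300 / 551.2 = 2.359 m/d
K = v · n / i = 2.359 × 0.11 / 0.001093 = 237 m/d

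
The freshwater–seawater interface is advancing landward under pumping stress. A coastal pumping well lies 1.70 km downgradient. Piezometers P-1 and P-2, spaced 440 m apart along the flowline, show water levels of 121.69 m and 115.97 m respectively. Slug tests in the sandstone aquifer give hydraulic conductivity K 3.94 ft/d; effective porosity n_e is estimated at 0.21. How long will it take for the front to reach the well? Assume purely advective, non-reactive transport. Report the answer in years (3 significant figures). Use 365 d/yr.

62.6 years

Hydraulic gradient i = (121.69 − 115.97) / 440 = 5.72 / 440 = 0.01300
K = 3.94 ft/d × 0.3048 = 1.201 m/d
q = Ki = 1.201 × 0.01300 = 0.01561 m/d
v = Ki/n = 1.201·0.01300/0.21 = 0.07434 m/d
L = 1.70 km = 1700 m
t = L / v = 1700 / 0.07434 = 22870 d
   = 22870 / 365 = 62.6 yr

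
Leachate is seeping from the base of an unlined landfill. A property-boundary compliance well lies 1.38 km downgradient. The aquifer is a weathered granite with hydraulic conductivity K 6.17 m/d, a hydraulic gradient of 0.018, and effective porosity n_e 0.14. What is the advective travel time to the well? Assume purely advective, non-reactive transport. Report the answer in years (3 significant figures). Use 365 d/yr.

Specific discharge q = 6.17 × 0.018 = 0.1111 m/d
Average linear velocity = 0.1111 / 0.14 = 0.7933 m/d
L = 1.38 km = 1380 m
t = L / v = 1380 / 0.7933 = 1740 d
   = 1740 / 365 = 4.77 yr

4.77 years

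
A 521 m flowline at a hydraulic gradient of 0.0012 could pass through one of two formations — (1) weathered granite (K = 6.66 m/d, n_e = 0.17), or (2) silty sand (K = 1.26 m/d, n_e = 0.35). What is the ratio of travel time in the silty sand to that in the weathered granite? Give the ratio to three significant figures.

10.9

Unit 1 (weathered granite): v = 6.66×0.0012/0.17 = 0.04701 m/d, t = 521/0.04701 = 11080 d
Unit 2 (silty sand): v = 1.26×0.0012/0.35 = 0.004320 m/d, t = 521/0.004320 = 120600 d
t(silty sand) / t(weathered granite) = 120600/11080 = 10.9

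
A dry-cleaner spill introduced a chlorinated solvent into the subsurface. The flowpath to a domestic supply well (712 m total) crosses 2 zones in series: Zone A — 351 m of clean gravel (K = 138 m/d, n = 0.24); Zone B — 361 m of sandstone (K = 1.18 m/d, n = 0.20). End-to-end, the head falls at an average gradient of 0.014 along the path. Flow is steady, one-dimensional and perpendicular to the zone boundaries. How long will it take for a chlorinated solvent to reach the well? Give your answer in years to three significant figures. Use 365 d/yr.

Steady 1-D flow in series ⇒ the Darcy flux q is identical in every zone and the zone head losses add (resistances L/K in series).
Σ(L/K) = 351/138 + 361/1.18 = 2.543 + 305.9 = 308.5 d
K_eq = L_total / Σ(L/K) = 712 / 308.5 = 2.308 m/d
q = K_eq · i = 2.308 × 0.014 = 0.03231 m/d (same in every zone)
Zone A: v = q/n = 0.03231/0.24 = 0.1346 m/d → t_A = 351/0.1346 = 2607 d
Zone B: v = q/n = 0.03231/0.20 = 0.1616 m/d → t_B = 361/0.1616 = 2234 d
Total t = 2607 + 2234 = 4841 d
   = 4841 / 365 = 13.3 yr

13.3 years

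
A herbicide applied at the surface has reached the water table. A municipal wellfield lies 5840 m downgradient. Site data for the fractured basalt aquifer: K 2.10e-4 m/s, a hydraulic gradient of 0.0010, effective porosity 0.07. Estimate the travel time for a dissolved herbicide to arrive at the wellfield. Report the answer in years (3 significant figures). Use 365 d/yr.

61.7 years

K = 2.10e-4 m/s × 86400 s/d = 18.14 m/d
Darcy flux q = K·i = 18.14 × 0.0010 = 0.01814 m/d
v_s = q/n_e = 0.01814/0.07 = 0.2592 m/d
t = L / v = 5840 / 0.2592 = 22530 d
   = 22530 / 365 = 61.7 yr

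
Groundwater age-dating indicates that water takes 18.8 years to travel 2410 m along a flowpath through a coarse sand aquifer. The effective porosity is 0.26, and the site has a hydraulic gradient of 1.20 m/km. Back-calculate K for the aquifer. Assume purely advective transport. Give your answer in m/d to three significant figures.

t = 18.8 years = 6862 d
v = L / t = 2410 / 6862 = 0.3512 m/d
K = v · n / i = 0.3512 × 0.26 / 0.0012 = 76.1 m/d

76.1 m/d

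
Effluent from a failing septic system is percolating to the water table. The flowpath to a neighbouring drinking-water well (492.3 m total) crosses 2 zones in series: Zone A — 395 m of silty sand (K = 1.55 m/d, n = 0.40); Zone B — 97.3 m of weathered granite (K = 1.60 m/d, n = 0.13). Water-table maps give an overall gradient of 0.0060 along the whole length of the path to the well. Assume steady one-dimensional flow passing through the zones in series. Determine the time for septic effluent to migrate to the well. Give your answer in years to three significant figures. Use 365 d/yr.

For zones in series the flux q is common to all zones; the equivalent conductivity is the harmonic (thickness-weighted) mean, K_eq = L_total / Σ(L_j/K_j).
Σ(L/K) = 395/1.55 + 97.3/1.60 = 254.8 + 60.81 = 315.7 d
K_eq = L_total / Σ(L/K) = 492.3 / 315.7 = 1.560 m/d
q = K_eq · i = 1.560 × 0.0060 = 0.009358 m/d (same in every zone)
Zone A: v = q/n = 0.009358/0.40 = 0.02339 m/d → t_A = 395/0.02339 = 16880 d
Zone B: v = q/n = 0.009358/0.13 = 0.07198 m/d → t_B = 97.3/0.07198 = 1352 d
Total t = 16880 + 1352 = 18240 d
   = 18240 / 365 = 50.0 yr

50.0 years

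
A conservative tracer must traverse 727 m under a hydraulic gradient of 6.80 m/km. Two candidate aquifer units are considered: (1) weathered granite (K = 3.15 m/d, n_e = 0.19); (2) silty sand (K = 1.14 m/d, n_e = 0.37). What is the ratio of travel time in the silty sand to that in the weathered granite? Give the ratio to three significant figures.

Unit 1 (weathered granite): v = 3.15×0.0068/0.19 = 0.1127 m/d, t = 727/0.1127 = 6449 d
Unit 2 (silty sand): v = 1.14×0.0068/0.37 = 0.02095 m/d, t = 727/0.02095 = 34700 d
t(silty sand) / t(weathered granite) = 34700/6449 = 5.38

5.38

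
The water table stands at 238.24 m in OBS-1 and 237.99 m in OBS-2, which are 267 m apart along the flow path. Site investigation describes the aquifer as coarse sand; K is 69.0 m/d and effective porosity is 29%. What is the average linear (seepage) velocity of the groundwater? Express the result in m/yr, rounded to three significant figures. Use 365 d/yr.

81.3 m/yr

Hydraulic gradient i = (238.24 − 237.99) / 267 = 0.25 / 267 = 9.363e-4
q = Ki = 69.0 × 9.363e-4 = 0.06461 m/d
v_s = q/n_e = 0.06461/0.29 = 0.2228 m/d
   = 0.2228 × 365 = 81.3 m/yr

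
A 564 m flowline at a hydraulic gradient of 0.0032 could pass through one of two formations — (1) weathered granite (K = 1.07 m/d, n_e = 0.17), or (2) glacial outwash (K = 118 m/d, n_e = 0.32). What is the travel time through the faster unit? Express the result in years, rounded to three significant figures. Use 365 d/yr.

1.31 years

Unit 1 (weathered granite): v = 1.07×0.0032/0.17 = 0.02014 m/d, t = 564/0.02014 = 28000 d
Unit 2 (glacial outwash): v = 118×0.0032/0.32 = 1.180 m/d, t = 564/1.180 = 478.0 d
Faster: 478.0 d / 365 = 1.31 yr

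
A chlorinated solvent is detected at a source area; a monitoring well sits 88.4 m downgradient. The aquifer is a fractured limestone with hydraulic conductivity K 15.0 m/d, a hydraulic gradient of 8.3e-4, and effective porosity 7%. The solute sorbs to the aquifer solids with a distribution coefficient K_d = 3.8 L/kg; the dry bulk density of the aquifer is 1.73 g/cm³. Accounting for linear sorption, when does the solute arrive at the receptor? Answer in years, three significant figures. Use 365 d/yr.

129 years

Darcy flux q = K·i = 15.0 × 8.3e-4 = 0.01245 m/d
Average linear velocity = 0.01245 / 0.07 = 0.1779 m/d
Retardation R = 1 + ρ_b·K_d/n = 1 + 1.73×3.8/0.07 = 94.91
Contaminant velocity v_c = v/R = 0.1779/94.91 = 0.001874 m/d
t = L/v_c = 88.4/0.001874 = 47180 d
   = 47180/365 = 129 yr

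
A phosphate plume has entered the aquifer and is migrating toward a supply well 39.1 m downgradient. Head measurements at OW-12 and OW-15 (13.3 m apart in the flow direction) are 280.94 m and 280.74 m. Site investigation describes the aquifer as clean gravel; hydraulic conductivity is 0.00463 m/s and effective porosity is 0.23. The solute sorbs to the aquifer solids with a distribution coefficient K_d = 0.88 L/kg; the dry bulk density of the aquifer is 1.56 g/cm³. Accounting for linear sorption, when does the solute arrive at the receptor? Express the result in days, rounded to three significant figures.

Hydraulic gradient i = (280.94 − 280.74) / 13.3 = 0.20 / 13.3 = 0.01504
K = 0.00463 m/s × 86400 s/d = 400.0 m/d
Darcy flux q = K·i = 400.0 × 0.01504 = 6.016 m/d
v_s = q/n_e = 6.016/0.23 = 26.15 m/d
Retardation R = 1 + ρ_b·K_d/n = 1 + 1.56×0.88/0.23 = 6.969
Contaminant velocity v_c = v/R = 26.15/6.969 = 3.753 m/d
t = L/v_c = 39.1/3.753 = 10.42 d

10.4 days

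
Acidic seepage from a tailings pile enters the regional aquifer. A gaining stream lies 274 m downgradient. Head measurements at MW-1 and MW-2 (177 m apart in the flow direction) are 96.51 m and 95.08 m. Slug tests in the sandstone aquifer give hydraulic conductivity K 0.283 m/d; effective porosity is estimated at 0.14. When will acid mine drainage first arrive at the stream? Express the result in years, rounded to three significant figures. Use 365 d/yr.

46.0 years

Hydraulic gradient i = (96.51 − 95.08) / 177 = 1.43 / 177 = 0.008079
Darcy flux q = K·i = 0.283 × 0.008079 = 0.002286 m/d
Average linear velocity = 0.002286 / 0.14 = 0.01633 m/d
t = L / v = 274 / 0.01633 = 16780 d
   = 16780 / 365 = 46.0 yr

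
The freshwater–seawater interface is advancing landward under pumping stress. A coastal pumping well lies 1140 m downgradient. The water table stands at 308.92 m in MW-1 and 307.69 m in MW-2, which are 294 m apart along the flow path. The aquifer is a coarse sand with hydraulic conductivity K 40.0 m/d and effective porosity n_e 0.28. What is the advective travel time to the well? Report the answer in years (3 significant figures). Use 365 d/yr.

5.23 years

Hydraulic gradient i = (308.92 − 307.69) / 294 = 1.23 / 294 = 0.004184
q = Ki = 40.0 × 0.004184 = 0.1673 m/d
Seepage velocity v = q / n = 0.1673 / 0.28 = 0.5977 m/d
t = L / v = 1140 / 0.5977 = 1907 d
   = 1907 / 365 = 5.23 yr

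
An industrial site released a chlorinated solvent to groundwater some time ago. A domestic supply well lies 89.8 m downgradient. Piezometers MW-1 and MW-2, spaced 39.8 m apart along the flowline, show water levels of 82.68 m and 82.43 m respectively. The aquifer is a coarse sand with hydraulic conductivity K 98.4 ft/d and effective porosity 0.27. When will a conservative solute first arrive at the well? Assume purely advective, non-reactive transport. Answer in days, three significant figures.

Hydraulic gradient i = (82.68 − 82.43) / 39.8 = 0.25 / 39.8 = 0.006281
K = 98.4 ft/d × 0.3048 = 29.99 m/d
Darcy flux q = K·i = 29.99 × 0.006281 = 0.1884 m/d
Average linear velocity = 0.1884 / 0.27 = 0.6978 m/d
t = L / v = 89.8 / 0.6978 = 128.7 d

129 days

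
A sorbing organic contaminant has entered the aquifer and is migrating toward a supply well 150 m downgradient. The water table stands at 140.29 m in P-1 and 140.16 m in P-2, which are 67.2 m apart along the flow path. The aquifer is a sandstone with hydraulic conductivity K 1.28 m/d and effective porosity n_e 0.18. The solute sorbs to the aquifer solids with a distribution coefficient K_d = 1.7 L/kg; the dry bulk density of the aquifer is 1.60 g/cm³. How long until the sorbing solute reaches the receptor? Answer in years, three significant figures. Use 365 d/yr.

481 years

Hydraulic gradient i = (140.29 − 140.16) / 67.2 = 0.13 / 67.2 = 0.001935
Darcy flux q = K·i = 1.28 × 0.001935 = 0.002476 m/d
Seepage velocity v = q / n = 0.002476 / 0.18 = 0.01376 m/d
Retardation R = 1 + ρ_b·K_d/n = 1 + 1.60×1.7/0.18 = 16.11
Contaminant velocity v_c = v/R = 0.01376/16.11 = 8.539e-4 m/d
t = L/v_c = 150/8.539e-4 = 175700 d
   = 175700/365 = 481 yr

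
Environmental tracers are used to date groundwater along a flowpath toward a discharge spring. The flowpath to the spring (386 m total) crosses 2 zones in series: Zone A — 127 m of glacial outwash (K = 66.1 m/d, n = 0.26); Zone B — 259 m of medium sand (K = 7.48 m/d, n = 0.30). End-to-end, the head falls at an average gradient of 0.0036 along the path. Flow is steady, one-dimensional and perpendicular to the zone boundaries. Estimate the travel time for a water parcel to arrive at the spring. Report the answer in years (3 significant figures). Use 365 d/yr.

7.98 years

Continuity: the same q passes through each zone, so ΔH = q·Σ(L_j/K_j) — the zones act as resistances in series.
Σ(L/K) = 127/66.1 + 259/7.48 = 1.921 + 34.63 = 36.55 d
K_eq = L_total / Σ(L/K) = 386 / 36.55 = 10.56 m/d
q = K_eq · i = 10.56 × 0.0036 = 0.03802 m/d (same in every zone)
Zone A: v = q/n = 0.03802/0.26 = 0.1462 m/d → t_A = 127/0.1462 = 868.4 d
Zone B: v = q/n = 0.03802/0.30 = 0.1267 m/d → t_B = 259/0.1267 = 2044 d
Total t = 868.4 + 2044 = 2912 d
   = 2912 / 365 = 7.98 yr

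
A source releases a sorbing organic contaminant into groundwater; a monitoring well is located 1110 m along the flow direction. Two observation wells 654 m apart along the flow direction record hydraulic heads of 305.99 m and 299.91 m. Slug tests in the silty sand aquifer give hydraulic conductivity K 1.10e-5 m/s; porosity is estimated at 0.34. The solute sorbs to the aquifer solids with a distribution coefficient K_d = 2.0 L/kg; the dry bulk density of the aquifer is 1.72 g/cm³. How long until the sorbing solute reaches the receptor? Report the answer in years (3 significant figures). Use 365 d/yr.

1300 years

Hydraulic gradient i = (305.99 − 299.91) / 654 = 6.08 / 654 = 0.009297
K = 1.10e-5 m/s × 86400 s/d = 0.9504 m/d
Darcy flux q = K·i = 0.9504 × 0.009297 = 0.008836 m/d
v_s = q/n_e = 0.008836/0.34 = 0.02599 m/d
Retardation R = 1 + ρ_b·K_d/n = 1 + 1.72×2.0/0.34 = 11.12
Contaminant velocity v_c = v/R = 0.02599/11.12 = 0.002337 m/d
t = L/v_c = 1110/0.002337 = 474900 d
   = 474900/365 = 1300 yr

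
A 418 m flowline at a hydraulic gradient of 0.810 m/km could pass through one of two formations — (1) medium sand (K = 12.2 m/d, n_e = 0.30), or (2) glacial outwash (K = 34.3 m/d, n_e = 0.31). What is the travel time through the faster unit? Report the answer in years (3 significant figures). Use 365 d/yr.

12.8 years

Unit 1 (medium sand): v = 12.2×8.1e-4/0.30 = 0.03294 m/d, t = 418/0.03294 = 12690 d
Unit 2 (glacial outwash): v = 34.3×8.1e-4/0.31 = 0.08962 m/d, t = 418/0.08962 = 4664 d
Faster: 4664 d / 365 = 12.8 yr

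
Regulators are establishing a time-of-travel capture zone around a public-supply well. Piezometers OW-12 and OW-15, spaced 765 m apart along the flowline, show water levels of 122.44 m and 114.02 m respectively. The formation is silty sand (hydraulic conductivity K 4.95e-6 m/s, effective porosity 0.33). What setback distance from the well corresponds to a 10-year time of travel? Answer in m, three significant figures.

Hydraulic gradient i = (122.44 − 114.02) / 765 = 8.42 / 765 = 0.01101
K = 4.95e-6 m/s × 86400 s/d = 0.4277 m/d
Darcy flux q = K·i = 0.4277 × 0.01101 = 0.004707 m/d
v_s = q/n_e = 0.004707/0.33 = 0.01426 m/d
T = 10 yr × 365 = 3650 d
L = v × T = 0.01426 × 3650 = 52.07 m

52.1 m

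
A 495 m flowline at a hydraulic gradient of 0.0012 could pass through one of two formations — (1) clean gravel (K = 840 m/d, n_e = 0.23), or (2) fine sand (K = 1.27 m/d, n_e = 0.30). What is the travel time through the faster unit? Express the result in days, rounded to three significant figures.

Unit 1 (clean gravel): v = 840×0.0012/0.23 = 4.383 m/d, t = 495/4.383 = 112.9 d
Unit 2 (fine sand): v = 1.27×0.0012/0.30 = 0.005080 m/d, t = 495/0.005080 = 97440 d
Faster unit: t = 113 d

113 days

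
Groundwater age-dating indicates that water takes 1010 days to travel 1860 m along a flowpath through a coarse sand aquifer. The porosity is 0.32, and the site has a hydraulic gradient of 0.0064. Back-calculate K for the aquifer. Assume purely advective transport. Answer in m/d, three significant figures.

v = L / t = 1860 / 1010 = 1.842 m/d
K = v · n / i = 1.842 × 0.32 / 0.0064 = 92.1 m/d

92.1 m/d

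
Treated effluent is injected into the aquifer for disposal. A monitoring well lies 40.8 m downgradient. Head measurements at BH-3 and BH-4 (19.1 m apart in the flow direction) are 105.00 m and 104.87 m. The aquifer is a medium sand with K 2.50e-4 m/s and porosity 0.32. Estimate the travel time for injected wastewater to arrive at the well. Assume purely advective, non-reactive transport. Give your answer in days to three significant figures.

Hydraulic gradient i = (105.00 − 104.87) / 19.1 = 0.13 / 19.1 = 0.006806
K = 2.50e-4 m/s × 86400 s/d = 21.60 m/d
Specific discharge q = 21.60 × 0.006806 = 0.1470 m/d
Seepage velocity v = q / n = 0.1470 / 0.32 = 0.4594 m/d
t = L / v = 40.8 / 0.4594 = 88.81 d

88.8 days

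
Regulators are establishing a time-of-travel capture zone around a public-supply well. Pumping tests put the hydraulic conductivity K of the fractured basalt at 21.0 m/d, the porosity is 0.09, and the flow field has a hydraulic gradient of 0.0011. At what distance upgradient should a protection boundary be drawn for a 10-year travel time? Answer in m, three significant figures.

Specific discharge q = 21.0 × 0.0011 = 0.02310 m/d
v_s = q/n_e = 0.02310/0.09 = 0.2567 m/d
T = 10 yr × 365 = 3650 d
L = v × T = 0.2567 × 3650 = 936.8 m

937 m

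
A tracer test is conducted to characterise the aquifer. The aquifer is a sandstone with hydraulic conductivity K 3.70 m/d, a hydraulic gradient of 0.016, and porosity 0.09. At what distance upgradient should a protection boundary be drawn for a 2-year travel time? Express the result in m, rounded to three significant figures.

Darcy flux q = K·i = 3.70 × 0.016 = 0.05920 m/d
v = Ki/n = 3.70·0.016/0.09 = 0.6578 m/d
T = 2 yr × 365 = 730 d
L = v × T = 0.6578 × 730 = 480.2 m

480 m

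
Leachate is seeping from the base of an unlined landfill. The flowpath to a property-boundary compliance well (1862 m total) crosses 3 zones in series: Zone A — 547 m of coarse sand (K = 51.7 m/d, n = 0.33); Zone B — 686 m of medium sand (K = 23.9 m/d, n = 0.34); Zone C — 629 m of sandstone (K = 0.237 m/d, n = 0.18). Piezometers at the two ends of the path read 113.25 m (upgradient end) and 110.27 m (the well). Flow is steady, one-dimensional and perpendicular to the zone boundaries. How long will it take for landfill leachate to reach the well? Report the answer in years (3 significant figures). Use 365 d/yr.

Total head drop ΔH = 113.25 − 110.27 = 2.98 m
Steady 1-D flow in series ⇒ the Darcy flux q is identical in every zone and the zone head losses add (resistances L/K in series).
Σ(L/K) = 547/51.7 + 686/23.9 + 629/0.237 = 10.58 + 28.70 + 2654 = 2693 d
q = ΔH / Σ(L/K) = 2.98 / 2693 = 0.001106 m/d (same in every zone)
Zone A: v = q/n = 0.001106/0.33 = 0.003353 m/d → t_A = 547/0.003353 = 163100 d
Zone B: v = q/n = 0.001106/0.34 = 0.003254 m/d → t_B = 686/0.003254 = 210800 d
Zone C: v = q/n = 0.001106/0.18 = 0.006147 m/d → t_C = 629/0.006147 = 102300 d
Total t = 163100 + 210800 + 102300 = 476300 d
   = 476300 / 365 = 1300 yr

1300 years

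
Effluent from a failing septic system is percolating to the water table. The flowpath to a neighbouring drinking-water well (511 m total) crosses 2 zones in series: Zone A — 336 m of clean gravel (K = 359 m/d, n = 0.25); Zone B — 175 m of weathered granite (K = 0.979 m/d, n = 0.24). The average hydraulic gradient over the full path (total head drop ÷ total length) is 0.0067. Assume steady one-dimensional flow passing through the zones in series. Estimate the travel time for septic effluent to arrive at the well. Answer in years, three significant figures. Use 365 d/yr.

Steady 1-D flow in series ⇒ the Darcy flux q is identical in every zone and the zone head losses add (resistances L/K in series).
Σ(L/K) = 336/359 + 175/0.979 = 0.9359 + 178.8 = 179.7 d
K_eq = L_total / Σ(L/K) = 511 / 179.7 = 2.844 m/d
q = K_eq · i = 2.844 × 0.0067 = 0.01905 m/d (same in every zone)
Zone A: v = q/n = 0.01905/0.25 = 0.07621 m/d → t_A = 336/0.07621 = 4409 d
Zone B: v = q/n = 0.01905/0.24 = 0.07939 m/d → t_B = 175/0.07939 = 2204 d
Total t = 4409 + 2204 = 6613 d
   = 6613 / 365 = 18.1 yr

18.1 years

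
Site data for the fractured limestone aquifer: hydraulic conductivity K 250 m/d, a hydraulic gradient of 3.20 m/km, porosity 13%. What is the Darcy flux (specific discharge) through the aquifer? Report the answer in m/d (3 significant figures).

0.800 m/d

q = Ki = 250 × 0.0032 = 0.8000 m/d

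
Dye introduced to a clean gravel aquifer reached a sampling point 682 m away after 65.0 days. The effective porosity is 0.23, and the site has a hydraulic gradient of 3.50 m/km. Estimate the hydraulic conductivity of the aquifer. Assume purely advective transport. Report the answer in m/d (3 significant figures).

v = L / t = 682 / 65.0 = 10.49 m/d
K = v · n / i = 10.49 × 0.23 / 0.0035 = 689 m/d

689 m/d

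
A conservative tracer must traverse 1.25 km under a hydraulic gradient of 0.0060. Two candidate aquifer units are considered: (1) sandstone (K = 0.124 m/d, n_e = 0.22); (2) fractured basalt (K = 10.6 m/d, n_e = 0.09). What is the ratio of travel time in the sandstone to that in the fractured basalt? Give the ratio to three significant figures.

209

Unit 1 (sandstone): v = 0.124×0.0060/0.22 = 0.003382 m/d, t = 1250/0.003382 = 369600 d
Unit 2 (fractured basalt): v = 10.6×0.0060/0.09 = 0.7067 m/d, t = 1250/0.7067 = 1769 d
t(sandstone) / t(fractured basalt) = 369600/1769 = 209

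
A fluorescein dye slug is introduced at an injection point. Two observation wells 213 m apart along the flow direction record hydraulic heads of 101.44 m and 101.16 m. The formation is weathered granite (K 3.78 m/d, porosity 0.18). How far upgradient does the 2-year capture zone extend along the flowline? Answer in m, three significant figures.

20.2 m

Hydraulic gradient i = (101.44 − 101.16) / 213 = 0.28 / 213 = 0.001315
Specific discharge q = 3.78 × 0.001315 = 0.004969 m/d
v_s = q/n_e = 0.004969/0.18 = 0.02761 m/d
T = 2 yr × 365 = 730 d
L = v × T = 0.02761 × 730 = 20.15 m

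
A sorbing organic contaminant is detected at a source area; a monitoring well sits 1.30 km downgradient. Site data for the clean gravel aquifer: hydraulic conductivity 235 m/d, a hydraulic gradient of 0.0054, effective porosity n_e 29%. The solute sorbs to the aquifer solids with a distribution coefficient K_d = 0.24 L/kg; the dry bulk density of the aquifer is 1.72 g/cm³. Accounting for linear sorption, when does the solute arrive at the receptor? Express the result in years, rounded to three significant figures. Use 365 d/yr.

Darcy flux q = K·i = 235 × 0.0054 = 1.269 m/d
Average linear velocity = 1.269 / 0.29 = 4.376 m/d
Retardation R = 1 + ρ_b·K_d/n = 1 + 1.72×0.24/0.29 = 2.423
Contaminant velocity v_c = v/R = 4.376/2.423 = 1.806 m/d
L = 1.30 km = 1300 m
t = L/v_c = 1300/1.806 = 720.0 d
   = 720.0/365 = 1.97 yr

1.97 years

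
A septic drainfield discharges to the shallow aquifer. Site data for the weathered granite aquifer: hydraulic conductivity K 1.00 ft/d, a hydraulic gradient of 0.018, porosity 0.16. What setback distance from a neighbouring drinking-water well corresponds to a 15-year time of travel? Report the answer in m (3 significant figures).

K = 1.00 ft/d × 0.3048 = 0.3048 m/d
q = Ki = 0.3048 × 0.018 = 0.005486 m/d
v = Ki/n = 0.3048·0.018/0.16 = 0.03429 m/d
T = 15 yr × 365 = 5475 d
L = v × T = 0.03429 × 5475 = 187.7 m

188 m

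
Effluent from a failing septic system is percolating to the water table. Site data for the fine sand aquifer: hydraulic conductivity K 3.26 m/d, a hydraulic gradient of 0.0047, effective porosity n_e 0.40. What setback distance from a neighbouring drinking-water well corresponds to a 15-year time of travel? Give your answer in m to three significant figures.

Specific discharge q = 3.26 × 0.0047 = 0.01532 m/d
v_s = q/n_e = 0.01532/0.40 = 0.03830 m/d
T = 15 yr × 365 = 5475 d
L = v × T = 0.03830 × 5475 = 209.7 m

210 m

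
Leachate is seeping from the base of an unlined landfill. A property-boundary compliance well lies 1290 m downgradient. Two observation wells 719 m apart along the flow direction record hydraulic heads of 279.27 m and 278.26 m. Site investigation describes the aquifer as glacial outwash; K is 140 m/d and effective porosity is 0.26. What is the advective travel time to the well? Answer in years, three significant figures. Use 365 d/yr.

4.67 years

Hydraulic gradient i = (279.27 − 278.26) / 719 = 1.01 / 719 = 0.001405
Specific discharge q = 140 × 0.001405 = 0.1967 m/d
Average linear velocity = 0.1967 / 0.26 = 0.7564 m/d
t = L / v = 1290 / 0.7564 = 1705 d
   = 1705 / 365 = 4.67 yr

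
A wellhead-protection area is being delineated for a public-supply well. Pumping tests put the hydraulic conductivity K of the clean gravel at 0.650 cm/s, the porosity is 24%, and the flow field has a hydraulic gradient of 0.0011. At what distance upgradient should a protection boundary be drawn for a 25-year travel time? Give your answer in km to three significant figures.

23.5 km

K = 0.650 cm/s × 864 = 561.6 m/d
Specific discharge q = 561.6 × 0.0011 = 0.6178 m/d
Seepage velocity v = q / n = 0.6178 / 0.24 = 2.574 m/d
T = 25 yr × 365 = 9125 d
L = v × T = 2.574 × 9125 = 23490 m
   = 23.5 km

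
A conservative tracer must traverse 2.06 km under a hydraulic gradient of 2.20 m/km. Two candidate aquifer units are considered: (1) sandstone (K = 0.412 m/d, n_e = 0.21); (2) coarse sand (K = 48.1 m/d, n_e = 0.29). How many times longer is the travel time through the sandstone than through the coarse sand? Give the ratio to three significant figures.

84.5

Unit 1 (sandstone): v = 0.412×0.0022/0.21 = 0.004316 m/d, t = 2060/0.004316 = 477300 d
Unit 2 (coarse sand): v = 48.1×0.0022/0.29 = 0.3649 m/d, t = 2060/0.3649 = 5645 d
t(sandstone) / t(coarse sand) = 477300/5645 = 84.5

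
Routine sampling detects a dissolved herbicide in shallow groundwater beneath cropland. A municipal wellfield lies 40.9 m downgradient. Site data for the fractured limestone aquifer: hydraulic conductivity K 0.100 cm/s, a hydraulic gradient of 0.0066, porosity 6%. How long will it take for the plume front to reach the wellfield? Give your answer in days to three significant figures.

4.30 days

K = 0.100 cm/s × 864 = 86.40 m/d
Darcy flux q = K·i = 86.40 × 0.0066 = 0.5702 m/d
Average linear velocity = 0.5702 / 0.06 = 9.504 m/d
t = L / v = 40.9 / 9.504 = 4.303 d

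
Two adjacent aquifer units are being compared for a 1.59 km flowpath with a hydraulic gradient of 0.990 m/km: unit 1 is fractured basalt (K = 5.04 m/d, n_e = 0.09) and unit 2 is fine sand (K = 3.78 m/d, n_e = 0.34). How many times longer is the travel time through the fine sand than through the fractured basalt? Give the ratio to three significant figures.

Unit 1 (fractured basalt): v = 5.04×9.9e-4/0.09 = 0.05544 m/d, t = 1590/0.05544 = 28680 d
Unit 2 (fine sand): v = 3.78×9.9e-4/0.34 = 0.01101 m/d, t = 1590/0.01101 = 144500 d
t(fine sand) / t(fractured basalt) = 144500/28680 = 5.04

5.04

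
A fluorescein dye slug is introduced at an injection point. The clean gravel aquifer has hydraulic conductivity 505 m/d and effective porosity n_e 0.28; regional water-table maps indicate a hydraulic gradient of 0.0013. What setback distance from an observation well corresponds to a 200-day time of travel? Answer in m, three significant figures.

q = Ki = 505 × 0.0013 = 0.6565 m/d
v = Ki/n = 505·0.0013/0.28 = 2.345 m/d
L = v × T = 2.345 × 200 = 468.9 m

469 m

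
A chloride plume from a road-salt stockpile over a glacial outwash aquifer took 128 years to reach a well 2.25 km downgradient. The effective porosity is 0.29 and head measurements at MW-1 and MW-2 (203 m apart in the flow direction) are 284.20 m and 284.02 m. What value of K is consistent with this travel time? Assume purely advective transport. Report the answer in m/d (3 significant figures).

Hydraulic gradient i = (284.20 − 284.02) / 203 = 0.18 / 203 = 8.867e-4
t = 128 years = 46720 d
L = 2.25 km = 2250 m
v = L / t = 2250 / 46720 = 0.04816 m/d
K = v · n / i = 0.04816 × 0.29 / 8.867e-4 = 15.8 m/d

15.8 m/d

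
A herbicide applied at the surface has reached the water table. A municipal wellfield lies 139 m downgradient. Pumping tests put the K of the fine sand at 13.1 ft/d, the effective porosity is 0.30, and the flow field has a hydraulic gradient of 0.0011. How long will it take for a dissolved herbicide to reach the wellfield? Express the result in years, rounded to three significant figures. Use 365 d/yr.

K = 13.1 ft/d × 0.3048 = 3.993 m/d
Specific discharge q = 3.993 × 0.0011 = 0.004392 m/d
v = Ki/n = 3.993·0.0011/0.30 = 0.01464 m/d
t = L / v = 139 / 0.01464 = 9494 d
   = 9494 / 365 = 26.0 yr

26.0 years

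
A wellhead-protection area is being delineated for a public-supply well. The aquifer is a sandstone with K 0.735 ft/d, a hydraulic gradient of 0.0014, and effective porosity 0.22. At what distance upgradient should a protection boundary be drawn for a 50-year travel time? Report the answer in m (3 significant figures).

26.0 m

K = 0.735 ft/d × 0.3048 = 0.2240 m/d
Specific discharge q = 0.2240 × 0.0014 = 3.136e-4 m/d
Average linear velocity = 3.136e-4 / 0.22 = 0.001426 m/d
T = 50 yr × 365 = 18250 d
L = v × T = 0.001426 × 18250 = 26.02 m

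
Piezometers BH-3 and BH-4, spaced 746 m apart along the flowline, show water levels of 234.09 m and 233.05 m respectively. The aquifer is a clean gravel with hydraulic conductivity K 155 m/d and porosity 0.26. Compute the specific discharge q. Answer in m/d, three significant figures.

0.216 m/d

Hydraulic gradient i = (234.09 − 233.05) / 746 = 1.04 / 746 = 0.001394
q = Ki = 155 × 0.001394 = 0.2161 m/d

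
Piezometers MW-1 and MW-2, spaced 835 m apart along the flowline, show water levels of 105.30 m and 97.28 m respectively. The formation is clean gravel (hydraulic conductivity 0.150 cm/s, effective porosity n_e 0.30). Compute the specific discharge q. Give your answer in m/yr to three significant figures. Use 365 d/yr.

Hydraulic gradient i = (105.30 − 97.28) / 835 = 8.02 / 835 = 0.009605
K = 0.150 cm/s × 864 = 129.6 m/d
q = Ki = 129.6 × 0.009605 = 1.245 m/d
   = 1.245 × 365 = 454 m/yr

454 m/yr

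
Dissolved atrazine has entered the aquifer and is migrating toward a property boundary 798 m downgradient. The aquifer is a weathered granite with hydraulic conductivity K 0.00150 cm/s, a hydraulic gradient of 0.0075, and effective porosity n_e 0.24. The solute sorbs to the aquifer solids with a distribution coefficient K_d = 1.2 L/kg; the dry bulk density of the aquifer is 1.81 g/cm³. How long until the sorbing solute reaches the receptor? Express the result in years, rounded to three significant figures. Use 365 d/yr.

543 years

K = 0.00150 cm/s × 864 = 1.296 m/d
Darcy flux q = K·i = 1.296 × 0.0075 = 0.009720 m/d
v = Ki/n = 1.296·0.0075/0.24 = 0.04050 m/d
Retardation R = 1 + ρ_b·K_d/n = 1 + 1.81×1.2/0.24 = 10.05
Contaminant velocity v_c = v/R = 0.04050/10.05 = 0.004030 m/d
t = L/v_c = 798/0.004030 = 198000 d
   = 198000/365 = 543 yr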